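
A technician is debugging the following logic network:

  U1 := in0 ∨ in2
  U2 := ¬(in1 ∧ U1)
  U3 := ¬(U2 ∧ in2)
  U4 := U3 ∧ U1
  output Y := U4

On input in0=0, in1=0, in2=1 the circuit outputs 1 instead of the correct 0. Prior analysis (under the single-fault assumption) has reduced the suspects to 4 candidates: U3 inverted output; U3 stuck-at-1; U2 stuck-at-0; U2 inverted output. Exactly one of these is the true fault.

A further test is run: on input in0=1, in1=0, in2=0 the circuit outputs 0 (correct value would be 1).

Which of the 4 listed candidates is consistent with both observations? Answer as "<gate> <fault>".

Evaluate each candidate on input in0=1, in1=0, in2=0:
  U3 inverted output: U1=1, U2=1, U3=0 [inverted output], U4=0 → 0 — matches
  U3 stuck-at-1: U1=1, U2=1, U3=1 [stuck-at-1], U4=1 → 1 — eliminated
  U2 stuck-at-0: U1=1, U2=0 [stuck-at-0], U3=1, U4=1 → 1 — eliminated
  U2 inverted output: U1=1, U2=0 [inverted output], U3=1, U4=1 → 1 — eliminated
Only U3 inverted output reproduces the observed 0.

U3 inverted output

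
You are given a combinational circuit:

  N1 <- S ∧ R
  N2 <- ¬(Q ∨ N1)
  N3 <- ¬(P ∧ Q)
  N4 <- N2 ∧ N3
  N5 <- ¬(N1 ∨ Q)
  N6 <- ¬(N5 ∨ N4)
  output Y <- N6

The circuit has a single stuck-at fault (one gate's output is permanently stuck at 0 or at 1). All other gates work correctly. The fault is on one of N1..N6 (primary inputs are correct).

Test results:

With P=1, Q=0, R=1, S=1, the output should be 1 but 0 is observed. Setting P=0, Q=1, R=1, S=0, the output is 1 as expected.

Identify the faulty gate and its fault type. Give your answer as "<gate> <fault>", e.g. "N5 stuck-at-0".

N1 stuck-at-0

Fault-free values for test 1 (P=1, Q=0, R=1, S=1): N1=1, N2=0, N3=1, N4=0, N5=0, N6=1, giving Y=1. Observed 0.
Test 1: faults giving observed 0 are {N1 stuck-at-0, N2 stuck-at-1, N4 stuck-at-1, N5 stuck-at-1, N6 stuck-at-0}.
Test 2 (P=0, Q=1, R=1, S=0): fault-free N1=0, N2=0, N3=1, N4=0, N5=0, N6=1 → 1; observed 1. Eliminates N2 stuck-at-1, N4 stuck-at-1, N5 stuck-at-1, N6 stuck-at-0.
Only N1 stuck-at-0 is consistent with every test.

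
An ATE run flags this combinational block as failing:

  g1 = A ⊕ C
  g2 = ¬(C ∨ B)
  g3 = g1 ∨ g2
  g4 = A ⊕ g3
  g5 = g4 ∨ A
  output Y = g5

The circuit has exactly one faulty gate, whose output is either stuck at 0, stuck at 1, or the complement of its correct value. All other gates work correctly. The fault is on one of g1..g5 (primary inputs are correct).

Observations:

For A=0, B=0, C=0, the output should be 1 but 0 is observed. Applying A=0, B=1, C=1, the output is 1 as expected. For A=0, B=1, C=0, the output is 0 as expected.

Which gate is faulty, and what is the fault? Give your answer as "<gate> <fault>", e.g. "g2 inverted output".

Fault-free values for test 1 (A=0, B=0, C=0): g1=0, g2=1, g3=1, g4=1, g5=1, giving Y=1. Observed 0.
Test 1: faults giving observed 0 are {g2 stuck-at-0, g2 inverted output, g3 stuck-at-0, g3 inverted output, g4 stuck-at-0, g4 inverted output, g5 stuck-at-0, g5 inverted output}.
Test 2 (A=0, B=1, C=1): fault-free g1=1, g2=0, g3=1, g4=1, g5=1 → 1; observed 1. Eliminates g3 stuck-at-0, g3 inverted output, g4 stuck-at-0, g4 inverted output, g5 stuck-at-0, g5 inverted output.
Test 3 (A=0, B=1, C=0): fault-free g1=0, g2=0, g3=0, g4=0, g5=0 → 0; observed 0. Eliminates g2 inverted output.
Only g2 stuck-at-0 is consistent with every test.

g2 stuck-at-0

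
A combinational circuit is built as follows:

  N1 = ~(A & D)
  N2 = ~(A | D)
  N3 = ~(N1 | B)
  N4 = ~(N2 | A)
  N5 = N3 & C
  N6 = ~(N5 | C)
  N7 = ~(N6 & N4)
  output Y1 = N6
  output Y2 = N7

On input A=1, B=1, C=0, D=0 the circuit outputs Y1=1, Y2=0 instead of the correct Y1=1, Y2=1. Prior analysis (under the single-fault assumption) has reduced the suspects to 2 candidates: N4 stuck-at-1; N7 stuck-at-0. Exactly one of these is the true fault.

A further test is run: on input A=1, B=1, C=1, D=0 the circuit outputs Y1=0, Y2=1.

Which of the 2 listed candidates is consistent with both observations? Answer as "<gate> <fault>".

N4 stuck-at-1

Evaluate each candidate on input A=1, B=1, C=1, D=0:
  N4 stuck-at-1: N1=1, N2=0, N3=0, N4=1 [stuck-at-1], N5=0, N6=0, N7=1 → Y1=0, Y2=1 — matches
  N7 stuck-at-0: N1=1, N2=0, N3=0, N4=0, N5=0, N6=0, N7=0 [stuck-at-0] → Y1=0, Y2=0 — eliminated
Only N4 stuck-at-1 reproduces the observed Y1=0, Y2=1.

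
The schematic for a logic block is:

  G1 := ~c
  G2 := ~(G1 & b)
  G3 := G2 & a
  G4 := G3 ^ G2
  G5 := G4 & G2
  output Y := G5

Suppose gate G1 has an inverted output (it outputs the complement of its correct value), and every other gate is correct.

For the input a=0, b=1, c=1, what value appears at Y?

Propagate with G1 forced: G1=1 [inverted output], G2=0, G3=0, G4=0, G5=0.
So Y = 0. (Without the fault it would be 1.)

0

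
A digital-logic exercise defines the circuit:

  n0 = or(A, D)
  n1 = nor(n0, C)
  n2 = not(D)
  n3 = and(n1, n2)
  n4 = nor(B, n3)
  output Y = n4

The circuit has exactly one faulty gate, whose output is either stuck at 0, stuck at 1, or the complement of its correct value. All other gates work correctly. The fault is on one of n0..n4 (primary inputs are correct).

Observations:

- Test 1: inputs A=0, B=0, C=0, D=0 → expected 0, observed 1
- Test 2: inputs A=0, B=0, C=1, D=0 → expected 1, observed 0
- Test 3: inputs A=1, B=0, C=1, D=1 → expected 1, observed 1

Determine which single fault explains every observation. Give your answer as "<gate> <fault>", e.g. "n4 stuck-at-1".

n1 inverted output

Fault-free values for test 1 (A=0, B=0, C=0, D=0): n0=0, n1=1, n2=1, n3=1, n4=0, giving Y=0. Observed 1.
Test 1: faults giving observed 1 are {n0 stuck-at-1, n0 inverted output, n1 stuck-at-0, n1 inverted output, n2 stuck-at-0, n2 inverted output, n3 stuck-at-0, n3 inverted output, n4 stuck-at-1, n4 inverted output}.
Test 2 (A=0, B=0, C=1, D=0): fault-free n0=0, n1=0, n2=1, n3=0, n4=1 → 1; observed 0. Eliminates n0 stuck-at-1, n0 inverted output, n1 stuck-at-0, n2 stuck-at-0, n2 inverted output, n3 stuck-at-0, n4 stuck-at-1.
Test 3 (A=1, B=0, C=1, D=1): fault-free n0=1, n1=0, n2=0, n3=0, n4=1 → 1; observed 1. Eliminates n3 inverted output, n4 inverted output.
Only n1 inverted output is consistent with every test.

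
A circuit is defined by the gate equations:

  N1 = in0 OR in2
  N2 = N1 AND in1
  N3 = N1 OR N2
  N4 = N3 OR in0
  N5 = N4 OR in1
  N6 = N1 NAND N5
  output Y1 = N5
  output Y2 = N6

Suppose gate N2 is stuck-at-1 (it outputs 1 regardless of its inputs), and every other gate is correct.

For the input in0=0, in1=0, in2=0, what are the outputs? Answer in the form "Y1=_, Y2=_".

Y1=1, Y2=1

Propagate with N2 forced: N1=0, N2=1 [stuck-at-1], N3=1, N4=1, N5=1, N6=1.
So the outputs are Y1=1, Y2=1. (Without the fault they would be Y1=0, Y2=1.)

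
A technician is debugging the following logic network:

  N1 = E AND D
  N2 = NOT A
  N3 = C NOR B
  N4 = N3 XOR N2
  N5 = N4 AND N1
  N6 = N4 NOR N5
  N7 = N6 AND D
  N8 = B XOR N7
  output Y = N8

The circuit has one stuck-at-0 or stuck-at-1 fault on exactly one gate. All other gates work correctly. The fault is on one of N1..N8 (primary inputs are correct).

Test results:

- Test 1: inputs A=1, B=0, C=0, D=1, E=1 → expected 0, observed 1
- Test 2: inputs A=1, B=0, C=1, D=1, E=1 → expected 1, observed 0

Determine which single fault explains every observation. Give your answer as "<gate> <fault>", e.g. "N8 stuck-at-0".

Fault-free values for test 1 (A=1, B=0, C=0, D=1, E=1): N1=1, N2=0, N3=1, N4=1, N5=1, N6=0, N7=0, N8=0, giving Y=0. Observed 1.
Test 1: faults giving observed 1 are {N2 stuck-at-1, N3 stuck-at-0, N4 stuck-at-0, N6 stuck-at-1, N7 stuck-at-1, N8 stuck-at-1}.
Test 2 (A=1, B=0, C=1, D=1, E=1): fault-free N1=1, N2=0, N3=0, N4=0, N5=0, N6=1, N7=1, N8=1 → 1; observed 0. Eliminates N3 stuck-at-0, N4 stuck-at-0, N6 stuck-at-1, N7 stuck-at-1, N8 stuck-at-1.
Only N2 stuck-at-1 is consistent with every test.

N2 stuck-at-1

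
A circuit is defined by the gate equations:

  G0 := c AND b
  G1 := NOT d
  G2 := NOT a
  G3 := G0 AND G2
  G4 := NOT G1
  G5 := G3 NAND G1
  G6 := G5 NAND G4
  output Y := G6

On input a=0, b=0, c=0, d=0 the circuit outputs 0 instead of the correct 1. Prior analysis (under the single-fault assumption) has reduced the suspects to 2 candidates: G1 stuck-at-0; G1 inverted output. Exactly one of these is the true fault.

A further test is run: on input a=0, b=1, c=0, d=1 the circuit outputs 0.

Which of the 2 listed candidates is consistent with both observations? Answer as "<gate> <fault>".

Evaluate each candidate on input a=0, b=1, c=0, d=1:
  G1 stuck-at-0: G0=0, G1=0 [stuck-at-0], G2=1, G3=0, G4=1, G5=1, G6=0 → 0 — matches
  G1 inverted output: G0=0, G1=1 [inverted output], G2=1, G3=0, G4=0, G5=1, G6=1 → 1 — eliminated
Only G1 stuck-at-0 reproduces the observed 0.

G1 stuck-at-0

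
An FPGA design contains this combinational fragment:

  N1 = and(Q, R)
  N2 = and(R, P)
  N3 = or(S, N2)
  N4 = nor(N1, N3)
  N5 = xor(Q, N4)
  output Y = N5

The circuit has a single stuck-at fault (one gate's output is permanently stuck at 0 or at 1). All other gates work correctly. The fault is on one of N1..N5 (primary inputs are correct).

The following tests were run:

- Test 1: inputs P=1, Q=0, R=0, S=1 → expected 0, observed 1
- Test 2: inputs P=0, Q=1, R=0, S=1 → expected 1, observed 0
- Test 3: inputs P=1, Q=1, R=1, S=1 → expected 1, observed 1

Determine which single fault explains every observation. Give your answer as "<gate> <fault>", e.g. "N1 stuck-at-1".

N3 stuck-at-0

Fault-free values for test 1 (P=1, Q=0, R=0, S=1): N1=0, N2=0, N3=1, N4=0, N5=0, giving Y=0. Observed 1.
Test 1: faults giving observed 1 are {N3 stuck-at-0, N4 stuck-at-1, N5 stuck-at-1}.
Test 2 (P=0, Q=1, R=0, S=1): fault-free N1=0, N2=0, N3=1, N4=0, N5=1 → 1; observed 0. Eliminates N5 stuck-at-1.
Test 3 (P=1, Q=1, R=1, S=1): fault-free N1=1, N2=1, N3=1, N4=0, N5=1 → 1; observed 1. Eliminates N4 stuck-at-1.
Only N3 stuck-at-0 is consistent with every test.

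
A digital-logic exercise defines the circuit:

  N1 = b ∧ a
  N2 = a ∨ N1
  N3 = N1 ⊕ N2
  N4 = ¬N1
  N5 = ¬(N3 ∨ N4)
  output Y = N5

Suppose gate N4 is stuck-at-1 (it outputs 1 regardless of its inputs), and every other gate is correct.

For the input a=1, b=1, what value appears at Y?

0

Propagate with N4 forced: N1=1, N2=1, N3=0, N4=1 [stuck-at-1], N5=0.
So Y = 0. (Without the fault it would be 1.)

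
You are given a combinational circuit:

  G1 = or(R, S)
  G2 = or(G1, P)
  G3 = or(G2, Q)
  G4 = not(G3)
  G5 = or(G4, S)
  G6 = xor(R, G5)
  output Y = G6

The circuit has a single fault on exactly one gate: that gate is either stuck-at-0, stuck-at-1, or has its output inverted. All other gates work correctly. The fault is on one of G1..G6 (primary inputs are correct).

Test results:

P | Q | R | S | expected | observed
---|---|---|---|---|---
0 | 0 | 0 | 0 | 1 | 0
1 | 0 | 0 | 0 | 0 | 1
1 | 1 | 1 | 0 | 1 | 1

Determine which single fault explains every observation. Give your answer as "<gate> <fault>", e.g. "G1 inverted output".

G2 inverted output

Fault-free values for test 1 (P=0, Q=0, R=0, S=0): G1=0, G2=0, G3=0, G4=1, G5=1, G6=1, giving Y=1. Observed 0.
Test 1: faults giving observed 0 are {G1 stuck-at-1, G1 inverted output, G2 stuck-at-1, G2 inverted output, G3 stuck-at-1, G3 inverted output, G4 stuck-at-0, G4 inverted output, G5 stuck-at-0, G5 inverted output, G6 stuck-at-0, G6 inverted output}.
Test 2 (P=1, Q=0, R=0, S=0): fault-free G1=0, G2=1, G3=1, G4=0, G5=0, G6=0 → 0; observed 1. Eliminates G1 stuck-at-1, G1 inverted output, G2 stuck-at-1, G3 stuck-at-1, G4 stuck-at-0, G5 stuck-at-0, G6 stuck-at-0.
Test 3 (P=1, Q=1, R=1, S=0): fault-free G1=1, G2=1, G3=1, G4=0, G5=0, G6=1 → 1; observed 1. Eliminates G3 inverted output, G4 inverted output, G5 inverted output, G6 inverted output.
Only G2 inverted output is consistent with every test.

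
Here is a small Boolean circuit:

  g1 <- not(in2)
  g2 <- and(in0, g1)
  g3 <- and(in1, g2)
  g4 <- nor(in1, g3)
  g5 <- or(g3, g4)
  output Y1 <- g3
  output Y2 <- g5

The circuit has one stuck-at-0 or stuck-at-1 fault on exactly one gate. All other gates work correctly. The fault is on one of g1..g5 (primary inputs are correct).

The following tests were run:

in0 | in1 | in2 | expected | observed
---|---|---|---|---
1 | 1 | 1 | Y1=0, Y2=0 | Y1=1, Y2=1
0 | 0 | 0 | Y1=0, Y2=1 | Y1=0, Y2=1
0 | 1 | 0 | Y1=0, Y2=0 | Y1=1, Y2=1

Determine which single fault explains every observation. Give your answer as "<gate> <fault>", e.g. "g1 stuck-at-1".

g2 stuck-at-1

Fault-free values for test 1 (in0=1, in1=1, in2=1): g1=0, g2=0, g3=0, g4=0, g5=0, giving Y1=0, Y2=0. Observed Y1=1, Y2=1.
Test 1: faults giving observed Y1=1, Y2=1 are {g1 stuck-at-1, g2 stuck-at-1, g3 stuck-at-1}.
Test 2 (in0=0, in1=0, in2=0): fault-free g1=1, g2=0, g3=0, g4=1, g5=1 → Y1=0, Y2=1; observed Y1=0, Y2=1. Eliminates g3 stuck-at-1.
Test 3 (in0=0, in1=1, in2=0): fault-free g1=1, g2=0, g3=0, g4=0, g5=0 → Y1=0, Y2=0; observed Y1=1, Y2=1. Eliminates g1 stuck-at-1.
Only g2 stuck-at-1 is consistent with every test.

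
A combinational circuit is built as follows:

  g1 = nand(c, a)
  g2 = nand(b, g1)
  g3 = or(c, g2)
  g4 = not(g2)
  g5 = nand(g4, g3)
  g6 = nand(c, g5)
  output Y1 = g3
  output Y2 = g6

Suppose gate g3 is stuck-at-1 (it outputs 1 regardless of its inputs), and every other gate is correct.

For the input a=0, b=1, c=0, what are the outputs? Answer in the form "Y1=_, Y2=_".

Y1=1, Y2=1

Propagate with g3 forced: g1=1, g2=0, g3=1 [stuck-at-1], g4=1, g5=0, g6=1.
So the outputs are Y1=1, Y2=1. (Without the fault they would be Y1=0, Y2=1.)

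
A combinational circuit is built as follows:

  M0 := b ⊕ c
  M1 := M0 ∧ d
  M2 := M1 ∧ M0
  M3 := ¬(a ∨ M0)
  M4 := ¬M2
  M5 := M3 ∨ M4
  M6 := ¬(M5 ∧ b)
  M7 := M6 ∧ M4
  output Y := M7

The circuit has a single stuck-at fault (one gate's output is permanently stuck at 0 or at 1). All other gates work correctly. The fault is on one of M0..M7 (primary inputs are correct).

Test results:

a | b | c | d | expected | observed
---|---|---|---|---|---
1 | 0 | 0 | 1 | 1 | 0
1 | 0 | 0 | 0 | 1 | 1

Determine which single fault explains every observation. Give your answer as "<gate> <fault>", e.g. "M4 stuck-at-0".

Fault-free values for test 1 (a=1, b=0, c=0, d=1): M0=0, M1=0, M2=0, M3=0, M4=1, M5=1, M6=1, M7=1, giving Y=1. Observed 0.
Test 1: faults giving observed 0 are {M0 stuck-at-1, M2 stuck-at-1, M4 stuck-at-0, M6 stuck-at-0, M7 stuck-at-0}.
Test 2 (a=1, b=0, c=0, d=0): fault-free M0=0, M1=0, M2=0, M3=0, M4=1, M5=1, M6=1, M7=1 → 1; observed 1. Eliminates M2 stuck-at-1, M4 stuck-at-0, M6 stuck-at-0, M7 stuck-at-0.
Only M0 stuck-at-1 is consistent with every test.

M0 stuck-at-1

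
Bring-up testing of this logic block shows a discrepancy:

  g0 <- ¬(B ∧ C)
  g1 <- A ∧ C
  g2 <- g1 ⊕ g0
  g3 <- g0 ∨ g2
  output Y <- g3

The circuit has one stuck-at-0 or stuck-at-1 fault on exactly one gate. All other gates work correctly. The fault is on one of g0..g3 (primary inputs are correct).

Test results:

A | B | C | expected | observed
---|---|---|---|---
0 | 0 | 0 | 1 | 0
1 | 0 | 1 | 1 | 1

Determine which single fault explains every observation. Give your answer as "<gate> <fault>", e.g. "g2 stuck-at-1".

g0 stuck-at-0

Fault-free values for test 1 (A=0, B=0, C=0): g0=1, g1=0, g2=1, g3=1, giving Y=1. Observed 0.
Test 1: faults giving observed 0 are {g0 stuck-at-0, g3 stuck-at-0}.
Test 2 (A=1, B=0, C=1): fault-free g0=1, g1=1, g2=0, g3=1 → 1; observed 1. Eliminates g3 stuck-at-0.
Only g0 stuck-at-0 is consistent with every test.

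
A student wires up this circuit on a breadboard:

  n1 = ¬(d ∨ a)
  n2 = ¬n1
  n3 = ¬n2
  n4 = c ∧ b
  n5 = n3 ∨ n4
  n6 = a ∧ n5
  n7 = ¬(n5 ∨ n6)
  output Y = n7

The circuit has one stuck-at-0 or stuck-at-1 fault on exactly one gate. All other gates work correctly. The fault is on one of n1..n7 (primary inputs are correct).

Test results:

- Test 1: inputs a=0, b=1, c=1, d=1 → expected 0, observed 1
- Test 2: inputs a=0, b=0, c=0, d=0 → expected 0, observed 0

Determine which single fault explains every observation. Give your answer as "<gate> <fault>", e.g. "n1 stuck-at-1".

n4 stuck-at-0

Fault-free values for test 1 (a=0, b=1, c=1, d=1): n1=0, n2=1, n3=0, n4=1, n5=1, n6=0, n7=0, giving Y=0. Observed 1.
Test 1: faults giving observed 1 are {n4 stuck-at-0, n5 stuck-at-0, n7 stuck-at-1}.
Test 2 (a=0, b=0, c=0, d=0): fault-free n1=1, n2=0, n3=1, n4=0, n5=1, n6=0, n7=0 → 0; observed 0. Eliminates n5 stuck-at-0, n7 stuck-at-1.
Only n4 stuck-at-0 is consistent with every test.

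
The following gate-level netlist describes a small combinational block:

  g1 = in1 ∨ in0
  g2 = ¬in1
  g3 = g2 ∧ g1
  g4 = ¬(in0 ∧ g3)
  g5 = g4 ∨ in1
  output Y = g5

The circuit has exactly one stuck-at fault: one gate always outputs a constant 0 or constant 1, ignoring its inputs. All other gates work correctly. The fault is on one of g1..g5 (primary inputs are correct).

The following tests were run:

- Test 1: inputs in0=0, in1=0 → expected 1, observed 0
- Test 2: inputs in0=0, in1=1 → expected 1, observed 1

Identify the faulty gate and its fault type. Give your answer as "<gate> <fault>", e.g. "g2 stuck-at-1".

g4 stuck-at-0

Fault-free values for test 1 (in0=0, in1=0): g1=0, g2=1, g3=0, g4=1, g5=1, giving Y=1. Observed 0.
Test 1: faults giving observed 0 are {g4 stuck-at-0, g5 stuck-at-0}.
Test 2 (in0=0, in1=1): fault-free g1=1, g2=0, g3=0, g4=1, g5=1 → 1; observed 1. Eliminates g5 stuck-at-0.
Only g4 stuck-at-0 is consistent with every test.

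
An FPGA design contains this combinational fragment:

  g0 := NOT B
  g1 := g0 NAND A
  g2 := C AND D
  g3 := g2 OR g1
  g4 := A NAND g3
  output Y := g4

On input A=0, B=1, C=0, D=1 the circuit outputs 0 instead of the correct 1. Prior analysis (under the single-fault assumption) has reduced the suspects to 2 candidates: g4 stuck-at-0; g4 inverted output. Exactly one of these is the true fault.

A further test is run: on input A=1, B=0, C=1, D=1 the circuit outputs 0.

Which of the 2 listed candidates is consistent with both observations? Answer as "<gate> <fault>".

g4 stuck-at-0

Evaluate each candidate on input A=1, B=0, C=1, D=1:
  g4 stuck-at-0: g0=1, g1=0, g2=1, g3=1, g4=0 [stuck-at-0] → 0 — matches
  g4 inverted output: g0=1, g1=0, g2=1, g3=1, g4=1 [inverted output] → 1 — eliminated
Only g4 stuck-at-0 reproduces the observed 0.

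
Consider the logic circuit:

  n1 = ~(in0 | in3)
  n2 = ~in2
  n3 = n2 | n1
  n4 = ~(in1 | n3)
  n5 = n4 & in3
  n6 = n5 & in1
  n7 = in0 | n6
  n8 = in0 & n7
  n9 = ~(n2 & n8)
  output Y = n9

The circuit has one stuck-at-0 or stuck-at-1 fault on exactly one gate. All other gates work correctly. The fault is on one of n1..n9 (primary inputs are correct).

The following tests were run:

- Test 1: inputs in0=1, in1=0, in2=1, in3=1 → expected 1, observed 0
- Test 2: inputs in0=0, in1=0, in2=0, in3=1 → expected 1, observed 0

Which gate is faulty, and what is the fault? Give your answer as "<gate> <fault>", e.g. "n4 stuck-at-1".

Fault-free values for test 1 (in0=1, in1=0, in2=1, in3=1): n1=0, n2=0, n3=0, n4=1, n5=1, n6=0, n7=1, n8=1, n9=1, giving Y=1. Observed 0.
Test 1: faults giving observed 0 are {n2 stuck-at-1, n9 stuck-at-0}.
Test 2 (in0=0, in1=0, in2=0, in3=1): fault-free n1=0, n2=1, n3=1, n4=0, n5=0, n6=0, n7=0, n8=0, n9=1 → 1; observed 0. Eliminates n2 stuck-at-1.
Only n9 stuck-at-0 is consistent with every test.

n9 stuck-at-0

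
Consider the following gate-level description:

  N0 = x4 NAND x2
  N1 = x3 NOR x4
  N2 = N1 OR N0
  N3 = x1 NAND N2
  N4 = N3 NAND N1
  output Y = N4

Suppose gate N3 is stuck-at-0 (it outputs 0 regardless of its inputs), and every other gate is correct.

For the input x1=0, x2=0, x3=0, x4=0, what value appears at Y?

1

Propagate with N3 forced: N0=1, N1=1, N2=1, N3=0 [stuck-at-0], N4=1.
So Y = 1. (Without the fault it would be 0.)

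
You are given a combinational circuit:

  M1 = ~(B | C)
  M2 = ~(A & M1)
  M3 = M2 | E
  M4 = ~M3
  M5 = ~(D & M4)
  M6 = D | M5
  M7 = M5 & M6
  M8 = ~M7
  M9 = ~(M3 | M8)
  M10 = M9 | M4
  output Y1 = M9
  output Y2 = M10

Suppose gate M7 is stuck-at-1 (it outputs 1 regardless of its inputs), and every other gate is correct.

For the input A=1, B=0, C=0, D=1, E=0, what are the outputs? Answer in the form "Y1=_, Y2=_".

Propagate with M7 forced: M1=1, M2=0, M3=0, M4=1, M5=0, M6=1, M7=1 [stuck-at-1], M8=0, M9=1, M10=1.
So the outputs are Y1=1, Y2=1. (Without the fault they would be Y1=0, Y2=1.)

Y1=1, Y2=1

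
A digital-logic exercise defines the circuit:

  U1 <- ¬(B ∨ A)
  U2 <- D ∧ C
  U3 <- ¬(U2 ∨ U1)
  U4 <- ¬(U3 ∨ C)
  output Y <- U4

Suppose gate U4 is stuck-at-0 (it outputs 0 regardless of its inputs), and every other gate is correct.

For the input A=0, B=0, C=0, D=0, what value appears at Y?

Propagate with U4 forced: U1=1, U2=0, U3=0, U4=0 [stuck-at-0].
So Y = 0. (Without the fault it would be 1.)

0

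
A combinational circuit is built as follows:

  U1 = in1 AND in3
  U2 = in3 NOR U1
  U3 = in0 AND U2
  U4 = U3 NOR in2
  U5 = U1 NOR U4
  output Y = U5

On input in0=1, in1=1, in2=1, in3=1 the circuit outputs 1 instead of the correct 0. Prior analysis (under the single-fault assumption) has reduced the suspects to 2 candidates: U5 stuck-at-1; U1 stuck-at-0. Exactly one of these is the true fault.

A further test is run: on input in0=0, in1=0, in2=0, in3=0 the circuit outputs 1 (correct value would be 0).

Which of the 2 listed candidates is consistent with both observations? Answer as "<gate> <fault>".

U5 stuck-at-1

Evaluate each candidate on input in0=0, in1=0, in2=0, in3=0:
  U5 stuck-at-1: U1=0, U2=1, U3=0, U4=1, U5=1 [stuck-at-1] → 1 — matches
  U1 stuck-at-0: U1=0 [stuck-at-0], U2=1, U3=0, U4=1, U5=0 → 0 — eliminated
Only U5 stuck-at-1 reproduces the observed 1.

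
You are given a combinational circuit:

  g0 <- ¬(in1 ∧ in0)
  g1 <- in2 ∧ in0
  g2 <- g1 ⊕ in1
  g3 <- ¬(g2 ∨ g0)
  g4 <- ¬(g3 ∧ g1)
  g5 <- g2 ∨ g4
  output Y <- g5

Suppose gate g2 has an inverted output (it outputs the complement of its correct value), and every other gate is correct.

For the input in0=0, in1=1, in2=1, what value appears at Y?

Propagate with g2 forced: g0=1, g1=0, g2=0 [inverted output], g3=0, g4=1, g5=1.
So Y = 1. (Same as the fault-free value — the fault is masked on this input.)

1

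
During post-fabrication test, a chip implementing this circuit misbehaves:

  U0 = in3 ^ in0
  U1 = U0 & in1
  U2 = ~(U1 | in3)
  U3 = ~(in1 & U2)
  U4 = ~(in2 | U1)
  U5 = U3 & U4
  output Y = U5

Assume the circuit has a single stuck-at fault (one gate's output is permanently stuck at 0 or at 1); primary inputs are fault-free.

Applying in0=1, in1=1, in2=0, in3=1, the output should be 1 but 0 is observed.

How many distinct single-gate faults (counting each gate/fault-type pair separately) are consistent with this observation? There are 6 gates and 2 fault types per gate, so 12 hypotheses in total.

Fault-free: U0=0, U1=0, U2=0, U3=1, U4=1, U5=1 → 1. Observed 0.
  U0 stuck-at-0: output 1 ✗
  U0 stuck-at-1: output 0 ✓
  U1 stuck-at-0: output 1 ✗
  U1 stuck-at-1: output 0 ✓
  U2 stuck-at-0: output 1 ✗
  U2 stuck-at-1: output 0 ✓
  U3 stuck-at-0: output 0 ✓
  U3 stuck-at-1: output 1 ✗
  U4 stuck-at-0: output 0 ✓
  U4 stuck-at-1: output 1 ✗
  U5 stuck-at-0: output 0 ✓
  U5 stuck-at-1: output 1 ✗
Consistent faults: {U0 stuck-at-1, U1 stuck-at-1, U2 stuck-at-1, U3 stuck-at-0, U4 stuck-at-0, U5 stuck-at-0} — 6 in all.

6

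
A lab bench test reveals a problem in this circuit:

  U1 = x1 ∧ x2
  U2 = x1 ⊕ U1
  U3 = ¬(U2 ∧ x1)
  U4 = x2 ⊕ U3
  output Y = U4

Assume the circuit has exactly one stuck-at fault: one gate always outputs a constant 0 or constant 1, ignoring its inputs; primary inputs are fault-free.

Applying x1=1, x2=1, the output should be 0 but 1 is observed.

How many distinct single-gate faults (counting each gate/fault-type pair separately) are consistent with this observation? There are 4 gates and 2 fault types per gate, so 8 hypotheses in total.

Fault-free: U1=1, U2=0, U3=1, U4=0 → 0. Observed 1.
  U1 stuck-at-0: output 1 ✓
  U1 stuck-at-1: output 0 ✗
  U2 stuck-at-0: output 0 ✗
  U2 stuck-at-1: output 1 ✓
  U3 stuck-at-0: output 1 ✓
  U3 stuck-at-1: output 0 ✗
  U4 stuck-at-0: output 0 ✗
  U4 stuck-at-1: output 1 ✓
Consistent faults: {U1 stuck-at-0, U2 stuck-at-1, U3 stuck-at-0, U4 stuck-at-1} — 4 in all.

4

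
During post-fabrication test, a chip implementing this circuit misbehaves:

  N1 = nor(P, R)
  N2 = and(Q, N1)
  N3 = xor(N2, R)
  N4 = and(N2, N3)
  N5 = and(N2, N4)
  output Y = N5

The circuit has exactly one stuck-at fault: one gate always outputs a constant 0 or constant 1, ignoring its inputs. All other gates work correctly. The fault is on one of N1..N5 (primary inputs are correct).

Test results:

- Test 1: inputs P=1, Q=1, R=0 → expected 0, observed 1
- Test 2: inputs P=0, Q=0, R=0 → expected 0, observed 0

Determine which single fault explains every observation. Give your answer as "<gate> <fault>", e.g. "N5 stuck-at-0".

Fault-free values for test 1 (P=1, Q=1, R=0): N1=0, N2=0, N3=0, N4=0, N5=0, giving Y=0. Observed 1.
Test 1: faults giving observed 1 are {N1 stuck-at-1, N2 stuck-at-1, N5 stuck-at-1}.
Test 2 (P=0, Q=0, R=0): fault-free N1=1, N2=0, N3=0, N4=0, N5=0 → 0; observed 0. Eliminates N2 stuck-at-1, N5 stuck-at-1.
Only N1 stuck-at-1 is consistent with every test.

N1 stuck-at-1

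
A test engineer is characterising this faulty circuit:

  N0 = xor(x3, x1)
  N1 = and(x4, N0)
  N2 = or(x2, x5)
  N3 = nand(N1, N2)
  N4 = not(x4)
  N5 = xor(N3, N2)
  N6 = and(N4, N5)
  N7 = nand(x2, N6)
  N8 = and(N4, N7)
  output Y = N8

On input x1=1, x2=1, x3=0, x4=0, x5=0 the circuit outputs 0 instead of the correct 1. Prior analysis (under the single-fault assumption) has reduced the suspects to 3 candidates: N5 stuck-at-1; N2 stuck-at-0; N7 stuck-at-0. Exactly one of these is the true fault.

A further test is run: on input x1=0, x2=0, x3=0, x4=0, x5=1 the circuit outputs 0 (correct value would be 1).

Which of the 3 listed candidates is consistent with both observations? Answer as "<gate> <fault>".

Evaluate each candidate on input x1=0, x2=0, x3=0, x4=0, x5=1:
  N5 stuck-at-1: N0=0, N1=0, N2=1, N3=1, N4=1, N5=1 [stuck-at-1], N6=1, N7=1, N8=1 → 1 — eliminated
  N2 stuck-at-0: N0=0, N1=0, N2=0 [stuck-at-0], N3=1, N4=1, N5=1, N6=1, N7=1, N8=1 → 1 — eliminated
  N7 stuck-at-0: N0=0, N1=0, N2=1, N3=1, N4=1, N5=0, N6=0, N7=0 [stuck-at-0], N8=0 → 0 — matches
Only N7 stuck-at-0 reproduces the observed 0.

N7 stuck-at-0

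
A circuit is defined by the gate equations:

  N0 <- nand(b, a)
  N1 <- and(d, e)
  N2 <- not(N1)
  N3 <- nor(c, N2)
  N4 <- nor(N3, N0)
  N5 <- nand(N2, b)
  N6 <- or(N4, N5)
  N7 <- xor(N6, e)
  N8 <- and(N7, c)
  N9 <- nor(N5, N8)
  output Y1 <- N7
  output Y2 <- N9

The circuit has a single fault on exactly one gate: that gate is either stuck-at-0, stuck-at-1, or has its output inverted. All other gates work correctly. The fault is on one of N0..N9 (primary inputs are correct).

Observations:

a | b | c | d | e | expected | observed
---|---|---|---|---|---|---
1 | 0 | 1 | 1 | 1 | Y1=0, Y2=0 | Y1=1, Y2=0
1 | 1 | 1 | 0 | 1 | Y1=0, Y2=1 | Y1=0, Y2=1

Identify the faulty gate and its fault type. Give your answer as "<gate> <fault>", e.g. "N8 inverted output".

N5 stuck-at-0

Fault-free values for test 1 (a=1, b=0, c=1, d=1, e=1): N0=1, N1=1, N2=0, N3=0, N4=0, N5=1, N6=1, N7=0, N8=0, N9=0, giving Y1=0, Y2=0. Observed Y1=1, Y2=0.
Test 1: faults giving observed Y1=1, Y2=0 are {N5 stuck-at-0, N5 inverted output, N6 stuck-at-0, N6 inverted output, N7 stuck-at-1, N7 inverted output}.
Test 2 (a=1, b=1, c=1, d=0, e=1): fault-free N0=0, N1=0, N2=1, N3=0, N4=1, N5=0, N6=1, N7=0, N8=0, N9=1 → Y1=0, Y2=1; observed Y1=0, Y2=1. Eliminates N5 inverted output, N6 stuck-at-0, N6 inverted output, N7 stuck-at-1, N7 inverted output.
Only N5 stuck-at-0 is consistent with every test.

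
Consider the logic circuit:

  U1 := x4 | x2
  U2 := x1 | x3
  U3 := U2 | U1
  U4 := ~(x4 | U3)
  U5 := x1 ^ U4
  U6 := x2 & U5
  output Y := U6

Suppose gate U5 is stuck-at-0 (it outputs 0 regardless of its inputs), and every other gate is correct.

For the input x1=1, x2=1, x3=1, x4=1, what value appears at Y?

0

Propagate with U5 forced: U1=1, U2=1, U3=1, U4=0, U5=0 [stuck-at-0], U6=0.
So Y = 0. (Without the fault it would be 1.)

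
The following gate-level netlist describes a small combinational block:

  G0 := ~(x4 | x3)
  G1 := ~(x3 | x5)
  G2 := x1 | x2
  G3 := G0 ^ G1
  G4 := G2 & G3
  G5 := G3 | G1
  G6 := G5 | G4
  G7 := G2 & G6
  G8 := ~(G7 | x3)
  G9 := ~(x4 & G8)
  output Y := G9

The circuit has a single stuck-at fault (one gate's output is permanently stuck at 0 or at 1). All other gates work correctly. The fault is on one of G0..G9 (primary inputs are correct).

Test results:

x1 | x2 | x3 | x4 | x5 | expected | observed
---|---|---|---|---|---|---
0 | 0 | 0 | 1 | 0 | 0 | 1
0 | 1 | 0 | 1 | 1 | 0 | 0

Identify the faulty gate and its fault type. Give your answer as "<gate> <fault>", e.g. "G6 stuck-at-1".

Fault-free values for test 1 (x1=0, x2=0, x3=0, x4=1, x5=0): G0=0, G1=1, G2=0, G3=1, G4=0, G5=1, G6=1, G7=0, G8=1, G9=0, giving Y=0. Observed 1.
Test 1: faults giving observed 1 are {G2 stuck-at-1, G7 stuck-at-1, G8 stuck-at-0, G9 stuck-at-1}.
Test 2 (x1=0, x2=1, x3=0, x4=1, x5=1): fault-free G0=0, G1=0, G2=1, G3=0, G4=0, G5=0, G6=0, G7=0, G8=1, G9=0 → 0; observed 0. Eliminates G7 stuck-at-1, G8 stuck-at-0, G9 stuck-at-1.
Only G2 stuck-at-1 is consistent with every test.

G2 stuck-at-1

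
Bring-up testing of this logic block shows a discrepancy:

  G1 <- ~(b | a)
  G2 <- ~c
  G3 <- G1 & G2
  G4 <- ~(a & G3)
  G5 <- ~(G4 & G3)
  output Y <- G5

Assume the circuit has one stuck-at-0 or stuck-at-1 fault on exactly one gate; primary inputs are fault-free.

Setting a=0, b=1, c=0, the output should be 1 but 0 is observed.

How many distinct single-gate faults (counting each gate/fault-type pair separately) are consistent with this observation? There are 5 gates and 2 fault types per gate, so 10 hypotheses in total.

3

Fault-free: G1=0, G2=1, G3=0, G4=1, G5=1 → 1. Observed 0.
  G1 stuck-at-0: output 1 ✗
  G1 stuck-at-1: output 0 ✓
  G2 stuck-at-0: output 1 ✗
  G2 stuck-at-1: output 1 ✗
  G3 stuck-at-0: output 1 ✗
  G3 stuck-at-1: output 0 ✓
  G4 stuck-at-0: output 1 ✗
  G4 stuck-at-1: output 1 ✗
  G5 stuck-at-0: output 0 ✓
  G5 stuck-at-1: output 1 ✗
Consistent faults: {G1 stuck-at-1, G3 stuck-at-1, G5 stuck-at-0} — 3 in all.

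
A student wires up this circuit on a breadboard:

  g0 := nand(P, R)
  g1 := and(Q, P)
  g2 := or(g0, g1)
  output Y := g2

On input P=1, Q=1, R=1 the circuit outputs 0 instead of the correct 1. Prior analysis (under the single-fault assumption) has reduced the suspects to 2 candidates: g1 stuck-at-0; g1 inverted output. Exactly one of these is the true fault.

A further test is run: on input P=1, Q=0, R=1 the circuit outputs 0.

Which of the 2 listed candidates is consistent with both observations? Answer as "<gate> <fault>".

g1 stuck-at-0

Evaluate each candidate on input P=1, Q=0, R=1:
  g1 stuck-at-0: g0=0, g1=0 [stuck-at-0], g2=0 → 0 — matches
  g1 inverted output: g0=0, g1=1 [inverted output], g2=1 → 1 — eliminated
Only g1 stuck-at-0 reproduces the observed 0.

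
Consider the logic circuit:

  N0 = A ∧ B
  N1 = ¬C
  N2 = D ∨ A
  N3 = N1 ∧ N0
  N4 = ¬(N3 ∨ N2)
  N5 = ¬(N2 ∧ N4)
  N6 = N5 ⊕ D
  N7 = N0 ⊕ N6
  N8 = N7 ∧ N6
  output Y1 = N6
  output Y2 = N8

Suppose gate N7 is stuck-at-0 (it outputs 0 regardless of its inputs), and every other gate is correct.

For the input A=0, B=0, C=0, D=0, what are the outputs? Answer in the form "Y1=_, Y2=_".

Propagate with N7 forced: N0=0, N1=1, N2=0, N3=0, N4=1, N5=1, N6=1, N7=0 [stuck-at-0], N8=0.
So the outputs are Y1=1, Y2=0. (Without the fault they would be Y1=1, Y2=1.)

Y1=1, Y2=0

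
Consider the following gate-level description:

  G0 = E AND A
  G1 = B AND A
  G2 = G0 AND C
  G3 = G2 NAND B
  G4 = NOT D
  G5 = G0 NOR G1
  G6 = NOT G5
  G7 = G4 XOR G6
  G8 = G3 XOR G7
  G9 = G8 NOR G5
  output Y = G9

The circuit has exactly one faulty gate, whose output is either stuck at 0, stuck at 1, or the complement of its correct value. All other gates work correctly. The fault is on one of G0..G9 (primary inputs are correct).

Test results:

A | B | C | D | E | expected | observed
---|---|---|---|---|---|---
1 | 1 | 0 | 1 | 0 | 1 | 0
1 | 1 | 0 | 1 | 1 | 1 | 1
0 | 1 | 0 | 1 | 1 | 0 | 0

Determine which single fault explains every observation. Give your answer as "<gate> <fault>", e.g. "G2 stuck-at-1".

G1 stuck-at-0

Fault-free values for test 1 (A=1, B=1, C=0, D=1, E=0): G0=0, G1=1, G2=0, G3=1, G4=0, G5=0, G6=1, G7=1, G8=0, G9=1, giving Y=1. Observed 0.
Test 1: faults giving observed 0 are {G1 stuck-at-0, G1 inverted output, G2 stuck-at-1, G2 inverted output, G3 stuck-at-0, G3 inverted output, G4 stuck-at-1, G4 inverted output, G5 stuck-at-1, G5 inverted output, G6 stuck-at-0, G6 inverted output, G7 stuck-at-0, G7 inverted output, G8 stuck-at-1, G8 inverted output, G9 stuck-at-0, G9 inverted output}.
Test 2 (A=1, B=1, C=0, D=1, E=1): fault-free G0=1, G1=1, G2=0, G3=1, G4=0, G5=0, G6=1, G7=1, G8=0, G9=1 → 1; observed 1. Eliminates G2 stuck-at-1, G2 inverted output, G3 stuck-at-0, G3 inverted output, G4 stuck-at-1, G4 inverted output, G5 stuck-at-1, G5 inverted output, G6 stuck-at-0, G6 inverted output, G7 stuck-at-0, G7 inverted output, G8 stuck-at-1, G8 inverted output, G9 stuck-at-0, G9 inverted output.
Test 3 (A=0, B=1, C=0, D=1, E=1): fault-free G0=0, G1=0, G2=0, G3=1, G4=0, G5=1, G6=0, G7=0, G8=1, G9=0 → 0; observed 0. Eliminates G1 inverted output.
Only G1 stuck-at-0 is consistent with every test.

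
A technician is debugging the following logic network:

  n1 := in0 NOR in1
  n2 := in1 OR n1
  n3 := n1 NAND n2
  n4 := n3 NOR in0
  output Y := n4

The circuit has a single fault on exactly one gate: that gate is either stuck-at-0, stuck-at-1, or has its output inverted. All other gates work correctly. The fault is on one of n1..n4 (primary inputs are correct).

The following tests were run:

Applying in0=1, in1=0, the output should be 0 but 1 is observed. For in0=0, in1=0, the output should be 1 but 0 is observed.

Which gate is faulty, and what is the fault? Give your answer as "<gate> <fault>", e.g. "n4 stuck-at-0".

n4 inverted output

Fault-free values for test 1 (in0=1, in1=0): n1=0, n2=0, n3=1, n4=0, giving Y=0. Observed 1.
Test 1: faults giving observed 1 are {n4 stuck-at-1, n4 inverted output}.
Test 2 (in0=0, in1=0): fault-free n1=1, n2=1, n3=0, n4=1 → 1; observed 0. Eliminates n4 stuck-at-1.
Only n4 inverted output is consistent with every test.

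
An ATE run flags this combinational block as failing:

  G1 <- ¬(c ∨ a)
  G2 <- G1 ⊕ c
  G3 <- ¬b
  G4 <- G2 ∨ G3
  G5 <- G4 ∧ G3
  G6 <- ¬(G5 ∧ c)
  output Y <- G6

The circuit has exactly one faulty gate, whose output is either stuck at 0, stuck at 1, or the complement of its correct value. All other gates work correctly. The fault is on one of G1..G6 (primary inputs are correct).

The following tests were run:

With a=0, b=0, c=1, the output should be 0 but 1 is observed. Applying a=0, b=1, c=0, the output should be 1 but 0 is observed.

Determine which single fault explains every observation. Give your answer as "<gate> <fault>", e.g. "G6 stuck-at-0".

Fault-free values for test 1 (a=0, b=0, c=1): G1=0, G2=1, G3=1, G4=1, G5=1, G6=0, giving Y=0. Observed 1.
Test 1: faults giving observed 1 are {G3 stuck-at-0, G3 inverted output, G4 stuck-at-0, G4 inverted output, G5 stuck-at-0, G5 inverted output, G6 stuck-at-1, G6 inverted output}.
Test 2 (a=0, b=1, c=0): fault-free G1=1, G2=1, G3=0, G4=1, G5=0, G6=1 → 1; observed 0. Eliminates G3 stuck-at-0, G3 inverted output, G4 stuck-at-0, G4 inverted output, G5 stuck-at-0, G5 inverted output, G6 stuck-at-1.
Only G6 inverted output is consistent with every test.

G6 inverted output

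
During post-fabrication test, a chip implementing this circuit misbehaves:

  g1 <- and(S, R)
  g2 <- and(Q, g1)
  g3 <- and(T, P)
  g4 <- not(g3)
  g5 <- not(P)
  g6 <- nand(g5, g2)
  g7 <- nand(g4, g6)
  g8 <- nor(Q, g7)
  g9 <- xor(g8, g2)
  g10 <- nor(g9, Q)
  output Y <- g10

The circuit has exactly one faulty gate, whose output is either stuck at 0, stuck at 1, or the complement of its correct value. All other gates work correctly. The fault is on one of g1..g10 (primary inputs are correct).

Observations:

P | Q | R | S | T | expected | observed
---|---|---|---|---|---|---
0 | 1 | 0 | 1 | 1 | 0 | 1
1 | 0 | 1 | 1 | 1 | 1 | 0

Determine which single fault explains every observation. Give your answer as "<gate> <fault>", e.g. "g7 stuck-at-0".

g10 inverted output

Fault-free values for test 1 (P=0, Q=1, R=0, S=1, T=1): g1=0, g2=0, g3=0, g4=1, g5=1, g6=1, g7=0, g8=0, g9=0, g10=0, giving Y=0. Observed 1.
Test 1: faults giving observed 1 are {g10 stuck-at-1, g10 inverted output}.
Test 2 (P=1, Q=0, R=1, S=1, T=1): fault-free g1=1, g2=0, g3=1, g4=0, g5=0, g6=1, g7=1, g8=0, g9=0, g10=1 → 1; observed 0. Eliminates g10 stuck-at-1.
Only g10 inverted output is consistent with every test.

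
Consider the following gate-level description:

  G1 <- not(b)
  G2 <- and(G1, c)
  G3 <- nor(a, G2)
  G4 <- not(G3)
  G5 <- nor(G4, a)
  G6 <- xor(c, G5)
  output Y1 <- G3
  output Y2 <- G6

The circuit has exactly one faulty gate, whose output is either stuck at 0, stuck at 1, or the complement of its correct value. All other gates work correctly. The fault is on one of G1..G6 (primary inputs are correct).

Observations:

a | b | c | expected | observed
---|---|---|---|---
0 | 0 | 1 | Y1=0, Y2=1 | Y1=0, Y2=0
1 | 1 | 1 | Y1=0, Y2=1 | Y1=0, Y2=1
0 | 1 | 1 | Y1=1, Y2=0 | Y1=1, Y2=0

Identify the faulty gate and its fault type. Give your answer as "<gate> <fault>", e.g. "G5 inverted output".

Fault-free values for test 1 (a=0, b=0, c=1): G1=1, G2=1, G3=0, G4=1, G5=0, G6=1, giving Y1=0, Y2=1. Observed Y1=0, Y2=0.
Test 1: faults giving observed Y1=0, Y2=0 are {G4 stuck-at-0, G4 inverted output, G5 stuck-at-1, G5 inverted output, G6 stuck-at-0, G6 inverted output}.
Test 2 (a=1, b=1, c=1): fault-free G1=0, G2=0, G3=0, G4=1, G5=0, G6=1 → Y1=0, Y2=1; observed Y1=0, Y2=1. Eliminates G5 stuck-at-1, G5 inverted output, G6 stuck-at-0, G6 inverted output.
Test 3 (a=0, b=1, c=1): fault-free G1=0, G2=0, G3=1, G4=0, G5=1, G6=0 → Y1=1, Y2=0; observed Y1=1, Y2=0. Eliminates G4 inverted output.
Only G4 stuck-at-0 is consistent with every test.

G4 stuck-at-0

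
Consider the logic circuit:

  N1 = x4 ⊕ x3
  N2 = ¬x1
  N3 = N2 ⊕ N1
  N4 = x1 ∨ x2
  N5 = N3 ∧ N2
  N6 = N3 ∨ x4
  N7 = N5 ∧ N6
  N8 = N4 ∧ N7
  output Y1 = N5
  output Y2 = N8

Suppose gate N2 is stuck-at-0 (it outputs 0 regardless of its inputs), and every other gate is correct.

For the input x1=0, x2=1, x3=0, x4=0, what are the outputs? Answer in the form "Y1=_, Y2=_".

Propagate with N2 forced: N1=0, N2=0 [stuck-at-0], N3=0, N4=1, N5=0, N6=0, N7=0, N8=0.
So the outputs are Y1=0, Y2=0. (Without the fault they would be Y1=1, Y2=1.)

Y1=0, Y2=0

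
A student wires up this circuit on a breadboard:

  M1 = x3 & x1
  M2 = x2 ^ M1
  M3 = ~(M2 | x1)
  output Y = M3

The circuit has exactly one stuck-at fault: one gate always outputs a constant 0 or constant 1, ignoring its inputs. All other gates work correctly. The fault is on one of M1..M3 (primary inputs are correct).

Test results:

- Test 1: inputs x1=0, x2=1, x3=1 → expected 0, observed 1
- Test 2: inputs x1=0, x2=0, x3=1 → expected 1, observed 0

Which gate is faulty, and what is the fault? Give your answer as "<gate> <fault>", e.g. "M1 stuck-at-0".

M1 stuck-at-1

Fault-free values for test 1 (x1=0, x2=1, x3=1): M1=0, M2=1, M3=0, giving Y=0. Observed 1.
Test 1: faults giving observed 1 are {M1 stuck-at-1, M2 stuck-at-0, M3 stuck-at-1}.
Test 2 (x1=0, x2=0, x3=1): fault-free M1=0, M2=0, M3=1 → 1; observed 0. Eliminates M2 stuck-at-0, M3 stuck-at-1.
Only M1 stuck-at-1 is consistent with every test.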